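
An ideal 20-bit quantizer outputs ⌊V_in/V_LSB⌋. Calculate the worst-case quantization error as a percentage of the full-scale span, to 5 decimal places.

Truncating → worst-case error = 1 LSB = V_FS/2^20, so 100/1048576 = 9.53674e-05 % of full scale.

0.00010 %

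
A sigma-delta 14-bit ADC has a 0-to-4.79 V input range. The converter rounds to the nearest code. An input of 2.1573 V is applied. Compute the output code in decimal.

code 7379

LSB = 4.79 V / 16384 = 292.36 µV.
(V_in − V_low)/LSB = (2.1573 − 0) / 0.000292358 = 7378.957.
So the output code is 7379.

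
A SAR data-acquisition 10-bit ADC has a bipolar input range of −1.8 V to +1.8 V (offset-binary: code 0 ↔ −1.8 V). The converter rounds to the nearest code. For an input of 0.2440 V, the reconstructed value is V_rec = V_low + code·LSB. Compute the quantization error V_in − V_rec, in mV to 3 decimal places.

Step size: 3.6 V ÷ 2^10 = 3.516 mV.
Scaled input = 581.4044 LSBs, so code = 581.
Reconstructed: 0.24257813 V.
V_in − V_rec = 0.00142187 V = 1.422 mV.

1.422 mV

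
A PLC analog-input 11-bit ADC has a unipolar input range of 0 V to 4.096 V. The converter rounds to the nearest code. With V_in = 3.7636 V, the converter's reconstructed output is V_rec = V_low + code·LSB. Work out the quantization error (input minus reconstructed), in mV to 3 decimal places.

-0.400 mV

One LSB is 4.096 V / 2048 = 2.000 mV.
(V_in − V_low)/LSB = (3.7636 − 0)/0.002 = 1881.8000 → code 1882 (round).
Reconstructed: 3.764 V.
Error = 3.7636 − 3.764 = -0.0004 V = -0.400 mV.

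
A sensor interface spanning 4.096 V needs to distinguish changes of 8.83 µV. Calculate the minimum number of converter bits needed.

Number of steps required ≥ 4.096 V / 8.83 µV = 463873.16.
Need 2^N ≥ 463873.16; 2^18 = 262144, 2^19 = 524288.
Minimum N = 19.

19 bits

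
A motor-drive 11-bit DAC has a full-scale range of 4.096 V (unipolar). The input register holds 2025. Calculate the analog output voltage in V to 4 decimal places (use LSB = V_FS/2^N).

LSB = 4.096 V / 2^11 = 2.000 mV.
V_out = 0 + 2025 × 0.002 V = 4.05 V.

4.0500 V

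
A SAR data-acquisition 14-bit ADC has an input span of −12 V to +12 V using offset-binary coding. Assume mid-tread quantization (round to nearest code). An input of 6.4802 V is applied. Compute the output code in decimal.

code 12616

With 16384 levels over 24 V, one step is 1.465 mV.
(6.4802 − (−12)) / 0.00146484 = 12615.817 LSBs.
Round → code 12616.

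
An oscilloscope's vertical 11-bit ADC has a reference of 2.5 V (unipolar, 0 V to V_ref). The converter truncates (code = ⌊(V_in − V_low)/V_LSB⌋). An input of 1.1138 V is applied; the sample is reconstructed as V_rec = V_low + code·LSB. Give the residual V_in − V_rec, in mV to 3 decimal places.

0.519 mV

LSB = 2.5/2^11 = 1.221 mV.
(V_in − V_low)/LSB = (1.1138 − 0)/0.0012207 = 912.4250 → code 912 (floor).
V_rec = 0 + 912·0.0012207 = 1.1132812 V.
V_in − V_rec = 0.00051875 V = 0.519 mV.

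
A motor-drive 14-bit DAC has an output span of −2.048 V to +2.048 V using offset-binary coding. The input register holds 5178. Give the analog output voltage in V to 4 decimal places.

-0.7535 V

LSB = 4.096 V / 2^14 = 250.00 µV.
V_out = (−2.048) + 5178 × 0.00025 V = -0.7535 V.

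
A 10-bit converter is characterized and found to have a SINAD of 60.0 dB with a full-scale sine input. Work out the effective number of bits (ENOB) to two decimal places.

9.67 bits

ENOB = (SINAD − 1.76) / 6.02 = (60.0 − 1.76)/6.02 = 9.674.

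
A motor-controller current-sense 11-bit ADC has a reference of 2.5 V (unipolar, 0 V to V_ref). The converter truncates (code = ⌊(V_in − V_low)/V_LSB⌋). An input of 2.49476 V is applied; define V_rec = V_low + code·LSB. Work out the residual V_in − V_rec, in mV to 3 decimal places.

0.864 mV

LSB = 2.5/2^11 = 1.221 mV.
(2.49476 − 0)/0.0012207 = 2043.7074; ⌊·⌋ gives code 2043.
Code 2043 maps back to 0 + 2043×0.0012207 V = 2.4938965 V.
V_in − V_rec = 0.000863516 V = 0.864 mV.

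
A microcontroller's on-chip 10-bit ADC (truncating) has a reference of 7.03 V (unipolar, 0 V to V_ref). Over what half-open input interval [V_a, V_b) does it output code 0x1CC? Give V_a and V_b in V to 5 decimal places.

LSB = 7.03/2^10 = 6.865 mV.
Code 0x1CC = 460 decimal.
V_a = V_low + 460·LSB = 3.15801 V; V_b = V_low + 461·LSB = 3.16487 V.

[3.15801 V, 3.16487 V)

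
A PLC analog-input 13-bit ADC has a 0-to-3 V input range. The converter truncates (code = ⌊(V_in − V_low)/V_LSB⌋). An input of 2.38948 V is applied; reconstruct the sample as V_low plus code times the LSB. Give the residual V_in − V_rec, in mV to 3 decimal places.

One LSB is 3 V / 8192 = 366.21 µV.
(2.38948 − 0)/0.000366211 = 6524.8734; ⌊·⌋ gives code 6524.
Code 6524 maps back to 0 + 6524×0.000366211 V = 2.3891602 V.
V_in − V_rec = 0.000319844 V = 0.320 mV.

0.320 mV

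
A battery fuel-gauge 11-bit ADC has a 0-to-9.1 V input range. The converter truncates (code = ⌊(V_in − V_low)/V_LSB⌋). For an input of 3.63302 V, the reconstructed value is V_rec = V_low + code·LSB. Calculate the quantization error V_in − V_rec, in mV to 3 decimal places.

2.795 mV

LSB = 9.1/2^11 = 4.443 mV.
(3.63302 − 0)/0.00444336 = 817.6291; ⌊·⌋ gives code 817.
Reconstructed: 3.6302246 V.
Difference: 0.00279539 V → 2.795 mV.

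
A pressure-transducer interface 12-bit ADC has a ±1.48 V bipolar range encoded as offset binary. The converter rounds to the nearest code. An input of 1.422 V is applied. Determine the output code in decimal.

code 4016

With 4096 levels over 2.96 V, one step is 0.723 mV.
Input sits at 4015.741 steps above V_low.
So the output code is 4016.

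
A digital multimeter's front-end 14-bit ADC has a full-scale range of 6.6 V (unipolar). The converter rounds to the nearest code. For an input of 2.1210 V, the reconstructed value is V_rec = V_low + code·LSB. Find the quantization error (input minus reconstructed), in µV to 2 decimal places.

89.36 µV

Step size: 6.6 V ÷ 2^14 = 402.83 µV.
(V_in − V_low)/LSB = (2.1210 − 0)/0.000402832 = 5265.2218 → code 5265 (round).
V_rec = 0 + 5265·0.000402832 = 2.1209106 V.
Error = 2.1210 − 2.1209106 = 8.93555e-05 V = 89.36 µV.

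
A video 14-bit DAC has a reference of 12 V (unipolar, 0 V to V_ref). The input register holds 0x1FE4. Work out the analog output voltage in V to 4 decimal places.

LSB = 12 V / 2^14 = 0.732 mV.
Code 0x1FE4 = 8164 decimal.
V_out = 0 + 8164 × 0.000732422 V = 5.97949 V.

5.9795 V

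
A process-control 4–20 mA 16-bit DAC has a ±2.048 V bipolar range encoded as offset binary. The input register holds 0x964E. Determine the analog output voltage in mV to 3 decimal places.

356.875 mV

LSB = 4.096 V / 2^16 = 62.50 µV.
Code 0x964E = 38478 decimal.
V_out = (−2.048) + 38478 × 6.25e-05 V = 0.356875 V.
= 356.875 mV.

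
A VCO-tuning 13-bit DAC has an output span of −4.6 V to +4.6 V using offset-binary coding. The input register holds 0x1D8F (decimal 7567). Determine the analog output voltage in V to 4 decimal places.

LSB = 9.2 V / 2^13 = 1.123 mV.
Code 0x1D8F = 7567 decimal.
V_out = (−4.6) + 7567 × 0.00112305 V = 3.8981 V.

3.8981 V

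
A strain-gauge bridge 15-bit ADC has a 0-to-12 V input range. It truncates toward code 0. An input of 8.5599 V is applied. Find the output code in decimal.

Full-scale span = 12 V; LSB = 12/2^15 = 366.21 µV.
Input sits at 23374.234 steps above V_low.
So the output code is 23374.

code 23374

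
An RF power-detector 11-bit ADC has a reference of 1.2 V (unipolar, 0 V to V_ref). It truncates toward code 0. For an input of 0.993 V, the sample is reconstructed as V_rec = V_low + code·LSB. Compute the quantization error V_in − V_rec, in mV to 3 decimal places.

One LSB is 1.2 V / 2048 = 0.586 mV.
Scaled input = 1694.7200 LSBs, so code = 1694.
Code 1694 maps back to 0 + 1694×0.000585937 V = 0.99257812 V.
V_in − V_rec = 0.000421875 V = 0.422 mV.

0.422 mV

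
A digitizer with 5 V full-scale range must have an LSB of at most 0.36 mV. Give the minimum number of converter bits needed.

14 bits

Number of steps required ≥ 5 V / 0.36 mV = 13888.89.
Need 2^N ≥ 13888.89; 2^13 = 8192, 2^14 = 16384.
Minimum N = 14.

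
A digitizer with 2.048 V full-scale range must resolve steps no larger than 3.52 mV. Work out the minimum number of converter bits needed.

10 bits

Number of steps required ≥ 2.048 V / 3.52 mV = 581.82.
Need 2^N ≥ 581.82; 2^9 = 512, 2^10 = 1024.
Minimum N = 10.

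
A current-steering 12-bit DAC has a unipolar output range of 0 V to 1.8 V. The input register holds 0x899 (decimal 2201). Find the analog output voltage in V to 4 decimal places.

LSB = 1.8 V / 2^12 = 439.45 µV.
Code 0x899 = 2201 decimal.
V_out = 0 + 2201 × 0.000439453 V = 0.967236 V.

0.9672 V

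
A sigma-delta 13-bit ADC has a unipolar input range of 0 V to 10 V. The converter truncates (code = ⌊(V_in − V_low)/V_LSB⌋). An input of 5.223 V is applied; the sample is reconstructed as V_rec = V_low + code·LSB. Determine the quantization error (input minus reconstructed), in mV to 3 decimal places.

0.832 mV

Step size: 10 V ÷ 2^13 = 1.221 mV.
Scaled input = 4278.6816 LSBs, so code = 4278.
V_rec = 0 + 4278·0.0012207 = 5.222168 V.
V_in − V_rec = 0.000832031 V = 0.832 mV.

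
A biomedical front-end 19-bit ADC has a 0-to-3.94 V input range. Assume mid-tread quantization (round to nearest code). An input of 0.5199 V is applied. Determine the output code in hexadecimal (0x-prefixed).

Full-scale span = 3.94 V; LSB = 3.94/2^19 = 7.51 µV.
Input sits at 69182.064 steps above V_low.
Round → code 69182.
In hexadecimal (0x-prefixed): 0x10E3E.

code 0x10E3E (decimal 69182)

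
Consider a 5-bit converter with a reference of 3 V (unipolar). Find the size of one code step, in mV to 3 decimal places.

Full-scale span = 3 V.
LSB = 3 / 2^5 = 3 / 32 = 0.09375 V = 93.750 mV.

93.750 mV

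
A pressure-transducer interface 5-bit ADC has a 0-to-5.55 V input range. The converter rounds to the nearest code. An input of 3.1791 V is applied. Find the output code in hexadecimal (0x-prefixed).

With 32 levels over 5.55 V, one step is 173.438 mV.
(V_in − V_low)/LSB = (3.1791 − 0) / 0.173437 = 18.330.
So the output code is 18.
In hexadecimal (0x-prefixed): 0x12.

code 0x12 (decimal 18)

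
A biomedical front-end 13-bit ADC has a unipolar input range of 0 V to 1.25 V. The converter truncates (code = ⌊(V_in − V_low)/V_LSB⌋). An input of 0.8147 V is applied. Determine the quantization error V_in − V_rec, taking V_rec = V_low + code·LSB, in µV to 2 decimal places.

LSB = 1.25/2^13 = 152.59 µV.
Scaled input = 5339.2179 LSBs, so code = 5339.
V_rec = 0 + 5339·0.000152588 = 0.81466675 V.
V_in − V_rec = 3.3252e-05 V = 33.25 µV.

33.25 µV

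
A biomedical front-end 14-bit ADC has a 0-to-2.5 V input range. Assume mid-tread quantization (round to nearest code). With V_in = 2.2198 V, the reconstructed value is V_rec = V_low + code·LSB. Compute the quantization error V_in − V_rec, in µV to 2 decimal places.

-48.63 µV

One LSB is 2.5 V / 16384 = 152.59 µV.
(V_in − V_low)/LSB = (2.2198 − 0)/0.000152588 = 14547.6813 → code 14548 (round).
Reconstructed: 2.2198486 V.
Error = 2.2198 − 2.2198486 = -4.86328e-05 V = -48.63 µV.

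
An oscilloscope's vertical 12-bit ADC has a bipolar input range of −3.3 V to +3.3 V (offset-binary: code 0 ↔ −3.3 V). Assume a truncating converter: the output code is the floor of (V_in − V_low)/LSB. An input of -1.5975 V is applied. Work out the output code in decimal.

code 1056

LSB = 6.6 V / 4096 = 1.611 mV.
Input sits at 1056.582 steps above V_low.
Floor → code 1056.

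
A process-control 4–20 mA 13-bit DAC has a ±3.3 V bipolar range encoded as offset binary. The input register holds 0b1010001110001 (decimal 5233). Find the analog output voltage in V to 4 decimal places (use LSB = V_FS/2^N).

LSB = 6.6 V / 2^13 = 0.806 mV.
Code 0b1010001110001 = 5233 decimal.
V_out = (−3.3) + 5233 × 0.000805664 V = 0.91604 V.

0.9160 V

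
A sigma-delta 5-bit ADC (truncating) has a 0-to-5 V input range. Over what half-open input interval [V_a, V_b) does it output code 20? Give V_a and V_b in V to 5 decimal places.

[3.12500 V, 3.28125 V)

LSB = 5/2^5 = 156.250 mV.
V_a = V_low + 20·LSB = 3.125 V; V_b = V_low + 21·LSB = 3.28125 V.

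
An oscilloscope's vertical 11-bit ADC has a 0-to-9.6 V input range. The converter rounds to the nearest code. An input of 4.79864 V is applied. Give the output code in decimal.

Full-scale span = 9.6 V; LSB = 9.6/2^11 = 4.688 mV.
Input sits at 1023.710 steps above V_low.
So the output code is 1024.

code 1024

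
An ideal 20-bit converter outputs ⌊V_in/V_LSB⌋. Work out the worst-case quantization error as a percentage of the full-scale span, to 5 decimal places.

Truncating → worst-case error = 1 LSB = V_FS/2^20, so 100/1048576 = 9.53674e-05 % of full scale.

0.00010 %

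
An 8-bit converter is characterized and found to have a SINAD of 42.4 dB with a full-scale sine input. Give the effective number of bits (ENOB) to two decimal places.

ENOB = (SINAD − 1.76) / 6.02 = (42.4 − 1.76)/6.02 = 6.751.

6.75 bits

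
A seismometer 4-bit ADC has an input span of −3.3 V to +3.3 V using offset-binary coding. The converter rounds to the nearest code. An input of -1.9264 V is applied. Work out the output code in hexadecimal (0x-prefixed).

Full-scale span = 6.6 V; LSB = 6.6/2^4 = 412.500 mV.
(V_in − V_low)/LSB = (-1.9264 − (−3.3)) / 0.4125 = 3.330.
round(3.330) = 3.
In hexadecimal (0x-prefixed): 0x3.

code 0x3 (decimal 3)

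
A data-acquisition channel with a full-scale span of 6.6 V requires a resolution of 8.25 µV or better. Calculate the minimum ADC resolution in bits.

Number of steps required ≥ 6.6 V / 8.25 µV = 800000.00.
Need 2^N ≥ 800000.00; 2^19 = 524288, 2^20 = 1048576.
Minimum N = 20.

20 bits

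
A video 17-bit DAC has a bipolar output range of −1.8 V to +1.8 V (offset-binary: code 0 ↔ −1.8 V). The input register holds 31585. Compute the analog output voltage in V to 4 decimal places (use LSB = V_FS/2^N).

-0.9325 V

LSB = 3.6 V / 2^17 = 27.47 µV.
V_out = (−1.8) + 31585 × 2.74658e-05 V = -0.932492 V.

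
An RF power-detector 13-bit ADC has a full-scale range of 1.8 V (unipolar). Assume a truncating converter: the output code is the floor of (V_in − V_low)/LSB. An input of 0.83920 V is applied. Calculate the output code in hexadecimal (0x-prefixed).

code 0xEEB (decimal 3819)

LSB = 1.8 V / 8192 = 219.73 µV.
(0.83920 − 0) / 0.000219727 = 3819.292 LSBs.
⌊·⌋(3819.292) = 3819.
In hexadecimal (0x-prefixed): 0xEEB.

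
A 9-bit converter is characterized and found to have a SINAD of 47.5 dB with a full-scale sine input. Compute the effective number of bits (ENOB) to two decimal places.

ENOB = (SINAD − 1.76) / 6.02 = (47.5 − 1.76)/6.02 = 7.598.

7.60 bits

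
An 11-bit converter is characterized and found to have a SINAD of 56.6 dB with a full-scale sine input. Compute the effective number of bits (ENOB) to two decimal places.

9.11 bits

ENOB = (SINAD − 1.76) / 6.02 = (56.6 − 1.76)/6.02 = 9.110.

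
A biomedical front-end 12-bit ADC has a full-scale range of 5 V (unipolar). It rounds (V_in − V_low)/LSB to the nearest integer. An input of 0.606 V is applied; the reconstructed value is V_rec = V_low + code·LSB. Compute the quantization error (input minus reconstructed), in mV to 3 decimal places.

One LSB is 5 V / 4096 = 1.221 mV.
(0.606 − 0)/0.0012207 = 496.4352; round gives code 496.
V_rec = 0 + 496·0.0012207 = 0.60546875 V.
Error = 0.606 − 0.60546875 = 0.00053125 V = 0.531 mV.

0.531 mV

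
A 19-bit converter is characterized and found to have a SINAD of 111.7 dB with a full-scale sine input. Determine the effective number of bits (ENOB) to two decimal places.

18.26 bits

ENOB = (SINAD − 1.76) / 6.02 = (111.7 − 1.76)/6.02 = 18.262.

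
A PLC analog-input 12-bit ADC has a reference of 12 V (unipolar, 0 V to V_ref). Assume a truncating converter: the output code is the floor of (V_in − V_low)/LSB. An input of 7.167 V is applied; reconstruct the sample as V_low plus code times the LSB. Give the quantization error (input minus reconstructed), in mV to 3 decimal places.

LSB = 12/2^12 = 2.930 mV.
Scaled input = 2446.3360 LSBs, so code = 2446.
Code 2446 maps back to 0 + 2446×0.00292969 V = 7.1660156 V.
Error = 7.167 − 7.1660156 = 0.000984375 V = 0.984 mV.

0.984 mV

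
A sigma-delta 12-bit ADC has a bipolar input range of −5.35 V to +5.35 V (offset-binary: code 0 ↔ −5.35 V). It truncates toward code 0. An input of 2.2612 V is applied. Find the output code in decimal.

With 4096 levels over 10.7 V, one step is 2.612 mV.
(V_in − V_low)/LSB = (2.2612 − (−5.35)) / 0.0026123 = 2913.596.
⌊·⌋(2913.596) = 2913.

code 2913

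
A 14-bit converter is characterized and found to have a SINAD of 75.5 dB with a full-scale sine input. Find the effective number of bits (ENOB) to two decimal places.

ENOB = (SINAD − 1.76) / 6.02 = (75.5 − 1.76)/6.02 = 12.249.

12.25 bits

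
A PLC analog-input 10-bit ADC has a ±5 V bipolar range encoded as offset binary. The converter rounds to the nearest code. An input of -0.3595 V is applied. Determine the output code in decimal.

LSB = 10 V / 1024 = 9.766 mV.
(-0.3595 − (−5)) / 0.00976562 = 475.187 LSBs.
So the output code is 475.

code 475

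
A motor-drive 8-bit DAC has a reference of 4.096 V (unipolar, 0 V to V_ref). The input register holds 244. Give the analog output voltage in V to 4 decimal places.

LSB = 4.096 V / 2^8 = 16.000 mV.
V_out = 0 + 244 × 0.016 V = 3.904 V.

3.9040 V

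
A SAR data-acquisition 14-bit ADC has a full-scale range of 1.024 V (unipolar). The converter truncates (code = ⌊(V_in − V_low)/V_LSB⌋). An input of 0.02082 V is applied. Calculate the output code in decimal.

Full-scale span = 1.024 V; LSB = 1.024/2^14 = 62.50 µV.
(V_in − V_low)/LSB = (0.02082 − 0) / 6.25e-05 = 333.120.
So the output code is 333.

code 333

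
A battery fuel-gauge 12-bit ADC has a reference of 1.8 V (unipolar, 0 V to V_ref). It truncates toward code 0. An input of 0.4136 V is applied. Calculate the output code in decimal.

LSB = 1.8 V / 4096 = 439.45 µV.
(V_in − V_low)/LSB = (0.4136 − 0) / 0.000439453 = 941.170.
Floor → code 941.

code 941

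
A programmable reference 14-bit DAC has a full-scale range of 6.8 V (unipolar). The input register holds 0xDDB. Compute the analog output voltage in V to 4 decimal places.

LSB = 6.8 V / 2^14 = 415.04 µV.
Code 0xDDB = 3547 decimal.
V_out = 0 + 3547 × 0.000415039 V = 1.47214 V.

1.4721 V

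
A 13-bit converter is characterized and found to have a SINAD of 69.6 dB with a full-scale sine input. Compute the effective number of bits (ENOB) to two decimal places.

ENOB = (SINAD − 1.76) / 6.02 = (69.6 − 1.76)/6.02 = 11.269.

11.27 bits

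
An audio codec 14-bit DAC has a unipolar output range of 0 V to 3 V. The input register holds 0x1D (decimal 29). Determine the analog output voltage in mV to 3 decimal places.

LSB = 3 V / 2^14 = 183.11 µV.
Code 0x1D = 29 decimal.
V_out = 0 + 29 × 0.000183105 V = 0.00531006 V.
= 5.310 mV.

5.310 mV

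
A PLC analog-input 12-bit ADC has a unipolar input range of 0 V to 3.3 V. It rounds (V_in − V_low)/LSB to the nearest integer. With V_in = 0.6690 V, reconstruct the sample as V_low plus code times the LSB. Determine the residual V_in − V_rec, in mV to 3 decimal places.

0.299 mV

Step size: 3.3 V ÷ 2^12 = 0.806 mV.
(0.6690 − 0)/0.000805664 = 830.3709; round gives code 830.
V_rec = 0 + 830·0.000805664 = 0.66870117 V.
Error = 0.6690 − 0.66870117 = 0.000298828 V = 0.299 mV.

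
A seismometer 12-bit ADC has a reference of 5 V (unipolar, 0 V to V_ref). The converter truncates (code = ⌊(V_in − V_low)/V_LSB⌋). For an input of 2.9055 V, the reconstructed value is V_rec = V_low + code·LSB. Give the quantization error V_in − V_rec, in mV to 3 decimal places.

0.227 mV

Step size: 5 V ÷ 2^12 = 1.221 mV.
(V_in − V_low)/LSB = (2.9055 − 0)/0.0012207 = 2380.1856 → code 2380 (floor).
V_rec = 0 + 2380·0.0012207 = 2.9052734 V.
Error = 2.9055 − 2.9052734 = 0.000226563 V = 0.227 mV.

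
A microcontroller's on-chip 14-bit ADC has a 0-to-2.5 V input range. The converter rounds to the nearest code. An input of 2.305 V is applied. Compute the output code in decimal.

With 16384 levels over 2.5 V, one step is 152.59 µV.
Input sits at 15106.048 steps above V_low.
round(15106.048) = 15106.

code 15106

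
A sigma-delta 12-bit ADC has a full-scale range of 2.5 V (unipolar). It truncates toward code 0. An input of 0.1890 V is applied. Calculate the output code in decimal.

Full-scale span = 2.5 V; LSB = 2.5/2^12 = 0.610 mV.
(0.1890 − 0) / 0.000610352 = 309.658 LSBs.
So the output code is 309.

code 309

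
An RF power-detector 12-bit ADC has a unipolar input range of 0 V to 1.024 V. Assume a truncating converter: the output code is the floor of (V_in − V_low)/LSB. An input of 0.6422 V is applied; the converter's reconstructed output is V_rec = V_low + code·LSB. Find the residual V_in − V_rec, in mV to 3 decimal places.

0.200 mV

LSB = 1.024/2^12 = 250.00 µV.
Scaled input = 2568.8000 LSBs, so code = 2568.
V_rec = 0 + 2568·0.00025 = 0.642 V.
V_in − V_rec = 0.0002 V = 0.200 mV.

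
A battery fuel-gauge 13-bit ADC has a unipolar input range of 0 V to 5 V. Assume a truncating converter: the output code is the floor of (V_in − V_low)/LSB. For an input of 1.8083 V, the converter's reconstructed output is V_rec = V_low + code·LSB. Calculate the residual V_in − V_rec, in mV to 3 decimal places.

One LSB is 5 V / 8192 = 0.610 mV.
(1.8083 − 0)/0.000610352 = 2962.7187; ⌊·⌋ gives code 2962.
Reconstructed: 1.8078613 V.
Difference: 0.000438672 V → 0.439 mV.

0.439 mV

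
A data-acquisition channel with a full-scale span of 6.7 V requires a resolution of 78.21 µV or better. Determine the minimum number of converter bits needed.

17 bits

Number of steps required ≥ 6.7 V / 78.21 µV = 85666.79.
Need 2^N ≥ 85666.79; 2^16 = 65536, 2^17 = 131072.
Minimum N = 17.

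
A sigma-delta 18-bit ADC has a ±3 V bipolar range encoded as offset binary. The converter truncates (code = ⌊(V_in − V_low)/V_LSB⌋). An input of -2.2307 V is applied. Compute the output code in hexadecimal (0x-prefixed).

code 0x834B (decimal 33611)

Full-scale span = 6 V; LSB = 6/2^18 = 22.89 µV.
(V_in − V_low)/LSB = (-2.2307 − (−3)) / 2.28882e-05 = 33611.230.
So the output code is 33611.
In hexadecimal (0x-prefixed): 0x834B.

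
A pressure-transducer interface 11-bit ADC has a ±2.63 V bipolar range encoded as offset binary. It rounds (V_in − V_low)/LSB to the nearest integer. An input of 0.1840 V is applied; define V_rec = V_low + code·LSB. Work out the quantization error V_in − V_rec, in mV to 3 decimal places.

LSB = 5.26/2^11 = 2.568 mV.
Scaled input = 1095.6411 LSBs, so code = 1096.
V_rec = (−2.63) + 1096·0.00256836 = 0.18492188 V.
Difference: -0.000921875 V → -0.922 mV.

-0.922 mV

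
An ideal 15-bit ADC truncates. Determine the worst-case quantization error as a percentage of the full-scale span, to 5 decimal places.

Truncating → worst-case error = 1 LSB = V_FS/2^15, so 100/32768 = 0.00305176 % of full scale.

0.00305 %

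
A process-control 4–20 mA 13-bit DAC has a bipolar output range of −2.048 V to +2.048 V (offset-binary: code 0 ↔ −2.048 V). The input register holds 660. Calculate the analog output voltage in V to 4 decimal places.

LSB = 4.096 V / 2^13 = 0.500 mV.
V_out = (−2.048) + 660 × 0.0005 V = -1.718 V.

-1.7180 V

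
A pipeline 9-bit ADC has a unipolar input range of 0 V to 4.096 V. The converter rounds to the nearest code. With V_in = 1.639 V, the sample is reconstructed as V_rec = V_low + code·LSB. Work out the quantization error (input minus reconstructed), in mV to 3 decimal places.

-1.000 mV

LSB = 4.096/2^9 = 8.000 mV.
(1.639 − 0)/0.008 = 204.8750; round gives code 205.
V_rec = 0 + 205·0.008 = 1.64 V.
Difference: -0.001 V → -1.000 mV.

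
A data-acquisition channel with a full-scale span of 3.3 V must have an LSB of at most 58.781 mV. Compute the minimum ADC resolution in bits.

Number of steps required ≥ 3.3 V / 58.781 mV = 56.14.
Need 2^N ≥ 56.14; 2^5 = 32, 2^6 = 64.
Minimum N = 6.

6 bits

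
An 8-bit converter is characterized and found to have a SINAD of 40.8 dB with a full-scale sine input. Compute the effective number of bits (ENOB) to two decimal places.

6.49 bits

ENOB = (SINAD − 1.76) / 6.02 = (40.8 − 1.76)/6.02 = 6.485.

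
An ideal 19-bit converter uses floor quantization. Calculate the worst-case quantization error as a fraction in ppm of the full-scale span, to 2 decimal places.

1.91 ppm

Truncating → worst-case error = 1 LSB = V_FS/2^19, so 1e+06/524288 = 1.90735 ppm of full scale.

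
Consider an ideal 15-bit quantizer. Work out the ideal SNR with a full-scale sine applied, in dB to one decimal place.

92.1 dB

SNR ≈ 6.02·N + 1.76 dB = 6.02·15 + 1.76 = 92.06 dB.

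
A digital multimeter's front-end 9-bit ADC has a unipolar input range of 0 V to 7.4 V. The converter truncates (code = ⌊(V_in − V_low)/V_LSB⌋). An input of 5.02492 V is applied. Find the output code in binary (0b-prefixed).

With 512 levels over 7.4 V, one step is 14.453 mV.
(5.02492 − 0) / 0.0144531 = 347.670 LSBs.
Floor → code 347.
In binary (0b-prefixed): 0b101011011.

code 0b101011011 (decimal 347)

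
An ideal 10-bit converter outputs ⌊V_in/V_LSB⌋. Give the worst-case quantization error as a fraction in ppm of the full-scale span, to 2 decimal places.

Truncating → worst-case error = 1 LSB = V_FS/2^10, so 1e+06/1024 = 976.562 ppm of full scale.

976.56 ppm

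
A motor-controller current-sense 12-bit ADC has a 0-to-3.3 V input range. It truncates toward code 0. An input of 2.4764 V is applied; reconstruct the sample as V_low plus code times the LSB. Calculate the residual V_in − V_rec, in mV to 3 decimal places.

LSB = 3.3/2^12 = 0.806 mV.
(2.4764 − 0)/0.000805664 = 3073.7377; ⌊·⌋ gives code 3073.
Reconstructed: 2.4758057 V.
Difference: 0.000594336 V → 0.594 mV.

0.594 mV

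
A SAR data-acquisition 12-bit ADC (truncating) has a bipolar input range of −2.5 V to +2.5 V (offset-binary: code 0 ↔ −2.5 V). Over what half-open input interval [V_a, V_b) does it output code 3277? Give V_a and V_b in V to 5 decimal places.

[1.50024 V, 1.50146 V)

LSB = 5/2^12 = 1.221 mV.
V_a = V_low + 3277·LSB = 1.50024 V; V_b = V_low + 3278·LSB = 1.50146 V.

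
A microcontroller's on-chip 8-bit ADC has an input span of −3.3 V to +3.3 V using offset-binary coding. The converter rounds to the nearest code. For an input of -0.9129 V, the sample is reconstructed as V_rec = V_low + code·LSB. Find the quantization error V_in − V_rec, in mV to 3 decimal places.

One LSB is 6.6 V / 256 = 25.781 mV.
Scaled input = 92.5905 LSBs, so code = 93.
Reconstructed: -0.90234375 V.
Error = -0.9129 − (−0.90234375) = -0.0105562 V = -10.556 mV.

-10.556 mV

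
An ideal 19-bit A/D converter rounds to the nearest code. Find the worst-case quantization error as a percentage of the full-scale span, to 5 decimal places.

Rounding → worst-case error = ½ LSB = V_FS/2^20, so 100/1048576 = 9.53674e-05 % of full scale.

0.00010 %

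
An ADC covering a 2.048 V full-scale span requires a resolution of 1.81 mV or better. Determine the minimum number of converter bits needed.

11 bits

Number of steps required ≥ 2.048 V / 1.81 mV = 1131.49.
Need 2^N ≥ 1131.49; 2^10 = 1024, 2^11 = 2048.
Minimum N = 11.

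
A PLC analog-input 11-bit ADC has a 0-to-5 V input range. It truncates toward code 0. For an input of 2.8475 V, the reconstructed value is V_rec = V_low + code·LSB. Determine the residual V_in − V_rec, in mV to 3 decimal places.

0.820 mV

Step size: 5 V ÷ 2^11 = 2.441 mV.
(V_in − V_low)/LSB = (2.8475 − 0)/0.00244141 = 1166.3360 → code 1166 (floor).
V_rec = 0 + 1166·0.00244141 = 2.8466797 V.
V_in − V_rec = 0.000820312 V = 0.820 mV.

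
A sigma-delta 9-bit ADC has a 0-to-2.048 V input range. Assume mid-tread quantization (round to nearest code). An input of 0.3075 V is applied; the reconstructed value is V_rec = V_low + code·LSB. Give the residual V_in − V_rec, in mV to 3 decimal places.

One LSB is 2.048 V / 512 = 4.000 mV.
Scaled input = 76.8750 LSBs, so code = 77.
Code 77 maps back to 0 + 77×0.004 V = 0.308 V.
V_in − V_rec = -0.0005 V = -0.500 mV.

-0.500 mV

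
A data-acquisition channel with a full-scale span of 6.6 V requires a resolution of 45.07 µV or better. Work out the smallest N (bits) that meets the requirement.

Number of steps required ≥ 6.6 V / 45.07 µV = 146438.87.
Need 2^N ≥ 146438.87; 2^17 = 131072, 2^18 = 262144.
Minimum N = 18.

18 bits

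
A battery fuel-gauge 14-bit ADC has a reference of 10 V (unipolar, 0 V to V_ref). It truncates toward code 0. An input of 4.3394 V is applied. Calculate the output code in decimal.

code 7109

With 16384 levels over 10 V, one step is 0.610 mV.
Input sits at 7109.673 steps above V_low.
So the output code is 7109.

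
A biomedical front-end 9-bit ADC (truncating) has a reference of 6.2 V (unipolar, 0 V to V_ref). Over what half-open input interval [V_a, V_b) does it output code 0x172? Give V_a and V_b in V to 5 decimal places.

LSB = 6.2/2^9 = 12.109 mV.
Code 0x172 = 370 decimal.
V_a = V_low + 370·LSB = 4.48047 V; V_b = V_low + 371·LSB = 4.49258 V.

[4.48047 V, 4.49258 V)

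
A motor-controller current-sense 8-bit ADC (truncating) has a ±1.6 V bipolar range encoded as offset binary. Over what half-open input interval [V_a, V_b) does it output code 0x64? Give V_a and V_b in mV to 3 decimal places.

[-350.000 mV, -337.500 mV)

LSB = 3.2/2^8 = 12.500 mV.
Code 0x64 = 100 decimal.
V_a = V_low + 100·LSB = -0.35 V; V_b = V_low + 101·LSB = -0.3375 V.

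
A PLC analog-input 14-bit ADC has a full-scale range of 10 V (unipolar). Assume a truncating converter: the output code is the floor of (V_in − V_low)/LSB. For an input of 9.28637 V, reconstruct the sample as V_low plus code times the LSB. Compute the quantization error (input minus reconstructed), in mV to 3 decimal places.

0.481 mV

One LSB is 10 V / 16384 = 0.610 mV.
Scaled input = 15214.7886 LSBs, so code = 15214.
Code 15214 maps back to 0 + 15214×0.000610352 V = 9.2858887 V.
V_in − V_rec = 0.000481328 V = 0.481 mV.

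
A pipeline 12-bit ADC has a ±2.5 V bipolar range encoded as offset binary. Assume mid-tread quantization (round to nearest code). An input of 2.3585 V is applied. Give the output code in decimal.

With 4096 levels over 5 V, one step is 1.221 mV.
(V_in − V_low)/LSB = (2.3585 − (−2.5)) / 0.0012207 = 3980.083.
Round → code 3980.

code 3980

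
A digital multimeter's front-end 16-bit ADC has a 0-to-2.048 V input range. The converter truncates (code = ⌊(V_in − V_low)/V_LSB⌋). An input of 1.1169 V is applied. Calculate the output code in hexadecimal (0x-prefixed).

LSB = 2.048 V / 65536 = 31.25 µV.
Input sits at 35740.800 steps above V_low.
⌊·⌋(35740.800) = 35740.
In hexadecimal (0x-prefixed): 0x8B9C.

code 0x8B9C (decimal 35740)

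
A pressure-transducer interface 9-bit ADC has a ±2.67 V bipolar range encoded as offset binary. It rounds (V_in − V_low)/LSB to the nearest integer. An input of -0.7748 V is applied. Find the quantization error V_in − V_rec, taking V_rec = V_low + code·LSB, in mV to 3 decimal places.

-3.003 mV

LSB = 5.34/2^9 = 10.430 mV.
(-0.7748 − (−2.67))/0.0104297 = 181.7121; round gives code 182.
Reconstructed: -0.77179688 V.
Difference: -0.00300313 V → -3.003 mV.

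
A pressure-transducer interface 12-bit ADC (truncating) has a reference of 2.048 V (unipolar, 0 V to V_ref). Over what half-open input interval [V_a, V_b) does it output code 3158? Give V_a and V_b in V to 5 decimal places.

[1.57900 V, 1.57950 V)

LSB = 2.048/2^12 = 0.500 mV.
V_a = V_low + 3158·LSB = 1.579 V; V_b = V_low + 3159·LSB = 1.5795 V.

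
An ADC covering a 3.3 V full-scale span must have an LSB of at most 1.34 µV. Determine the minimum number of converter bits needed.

22 bits

Number of steps required ≥ 3.3 V / 1.34 µV = 2462686.57.
Need 2^N ≥ 2462686.57; 2^21 = 2097152, 2^22 = 4194304.
Minimum N = 22.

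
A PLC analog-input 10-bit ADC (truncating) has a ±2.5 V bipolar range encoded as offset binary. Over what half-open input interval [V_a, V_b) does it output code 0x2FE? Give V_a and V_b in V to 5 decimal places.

LSB = 5/2^10 = 4.883 mV.
Code 0x2FE = 766 decimal.
V_a = V_low + 766·LSB = 1.24023 V; V_b = V_low + 767·LSB = 1.24512 V.

[1.24023 V, 1.24512 V)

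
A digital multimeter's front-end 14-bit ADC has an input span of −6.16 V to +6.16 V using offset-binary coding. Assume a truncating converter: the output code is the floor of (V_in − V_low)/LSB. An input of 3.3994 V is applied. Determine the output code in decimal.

code 12712

LSB = 12.32 V / 16384 = 0.752 mV.
Input sits at 12712.761 steps above V_low.
So the output code is 12712.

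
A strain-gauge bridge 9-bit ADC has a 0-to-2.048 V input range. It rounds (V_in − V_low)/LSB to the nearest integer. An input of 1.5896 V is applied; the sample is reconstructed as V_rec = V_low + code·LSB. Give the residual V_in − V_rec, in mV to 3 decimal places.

One LSB is 2.048 V / 512 = 4.000 mV.
(V_in − V_low)/LSB = (1.5896 − 0)/0.004 = 397.4000 → code 397 (round).
Code 397 maps back to 0 + 397×0.004 V = 1.588 V.
Error = 1.5896 − 1.588 = 0.0016 V = 1.600 mV.

1.600 mV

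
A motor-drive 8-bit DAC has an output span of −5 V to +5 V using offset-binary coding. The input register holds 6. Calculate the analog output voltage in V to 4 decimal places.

LSB = 10 V / 2^8 = 39.062 mV.
V_out = (−5) + 6 × 0.0390625 V = -4.76562 V.

-4.7656 V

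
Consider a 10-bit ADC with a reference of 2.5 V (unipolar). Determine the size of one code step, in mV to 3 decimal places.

Full-scale span = 2.5 V.
LSB = 2.5 / 2^10 = 2.5 / 1024 = 0.00244141 V = 2.441 mV.

2.441 mV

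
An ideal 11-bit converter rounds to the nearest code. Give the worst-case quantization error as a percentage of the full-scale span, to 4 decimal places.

Rounding → worst-case error = ½ LSB = V_FS/2^12, so 100/4096 = 0.0244141 % of full scale.

0.0244 %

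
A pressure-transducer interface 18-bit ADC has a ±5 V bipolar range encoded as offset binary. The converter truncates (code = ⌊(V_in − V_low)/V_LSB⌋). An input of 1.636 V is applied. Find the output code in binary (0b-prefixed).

LSB = 10 V / 262144 = 38.15 µV.
(1.636 − (−5)) / 3.8147e-05 = 173958.758 LSBs.
So the output code is 173958.
In binary (0b-prefixed): 0b101010011110000110.

code 0b101010011110000110 (decimal 173958)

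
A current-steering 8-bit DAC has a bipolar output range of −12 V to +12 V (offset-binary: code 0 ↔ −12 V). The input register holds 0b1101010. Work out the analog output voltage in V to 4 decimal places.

-2.0625 V

LSB = 24 V / 2^8 = 93.750 mV.
Code 0b1101010 = 106 decimal.
V_out = (−12) + 106 × 0.09375 V = -2.0625 V.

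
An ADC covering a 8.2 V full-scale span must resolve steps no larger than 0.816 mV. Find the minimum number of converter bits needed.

Number of steps required ≥ 8.2 V / 0.816 mV = 10049.02.
Need 2^N ≥ 10049.02; 2^13 = 8192, 2^14 = 16384.
Minimum N = 14.

14 bits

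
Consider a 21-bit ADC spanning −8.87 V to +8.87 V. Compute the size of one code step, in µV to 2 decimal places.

8.46 µV

Full-scale span = 17.74 V.
LSB = 17.74 / 2^21 = 17.74 / 2097152 = 8.45909e-06 V = 8.46 µV.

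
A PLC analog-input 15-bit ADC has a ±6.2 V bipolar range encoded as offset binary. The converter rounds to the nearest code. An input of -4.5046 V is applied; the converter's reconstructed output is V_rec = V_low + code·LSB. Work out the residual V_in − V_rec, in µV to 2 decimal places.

LSB = 12.4/2^15 = 378.42 µV.
(-4.5046 − (−6.2))/0.000378418 = 4480.2312; round gives code 4480.
Code 4480 maps back to (−6.2) + 4480×0.000378418 V = -4.5046875 V.
Error = -4.5046 − (−4.5046875) = 8.75e-05 V = 87.50 µV.

87.50 µV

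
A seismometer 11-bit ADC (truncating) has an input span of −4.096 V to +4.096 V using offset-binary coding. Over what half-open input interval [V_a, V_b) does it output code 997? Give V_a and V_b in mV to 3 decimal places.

LSB = 8.192/2^11 = 4.000 mV.
V_a = V_low + 997·LSB = -0.108 V; V_b = V_low + 998·LSB = -0.104 V.

[-108.000 mV, -104.000 mV)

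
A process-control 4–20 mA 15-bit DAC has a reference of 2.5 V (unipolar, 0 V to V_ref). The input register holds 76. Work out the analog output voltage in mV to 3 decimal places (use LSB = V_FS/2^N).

5.798 mV

LSB = 2.5 V / 2^15 = 76.29 µV.
V_out = 0 + 76 × 7.62939e-05 V = 0.00579834 V.
= 5.798 mV.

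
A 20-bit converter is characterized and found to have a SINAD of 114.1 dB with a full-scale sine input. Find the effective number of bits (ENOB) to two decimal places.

18.66 bits

ENOB = (SINAD − 1.76) / 6.02 = (114.1 − 1.76)/6.02 = 18.661.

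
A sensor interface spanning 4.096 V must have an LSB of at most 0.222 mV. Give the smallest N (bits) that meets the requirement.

Number of steps required ≥ 4.096 V / 0.222 mV = 18450.45.
Need 2^N ≥ 18450.45; 2^14 = 16384, 2^15 = 32768.
Minimum N = 15.

15 bits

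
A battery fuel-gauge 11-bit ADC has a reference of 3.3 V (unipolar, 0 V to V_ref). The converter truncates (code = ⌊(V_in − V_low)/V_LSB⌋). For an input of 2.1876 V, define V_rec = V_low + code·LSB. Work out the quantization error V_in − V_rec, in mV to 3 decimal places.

One LSB is 3.3 V / 2048 = 1.611 mV.
Scaled input = 1357.6378 LSBs, so code = 1357.
Code 1357 maps back to 0 + 1357×0.00161133 V = 2.1865723 V.
V_in − V_rec = 0.00102773 V = 1.028 mV.

1.028 mV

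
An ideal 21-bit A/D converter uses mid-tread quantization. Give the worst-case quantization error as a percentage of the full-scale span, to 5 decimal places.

Rounding → worst-case error = ½ LSB = V_FS/2^22, so 100/4194304 = 2.38419e-05 % of full scale.

0.00002 %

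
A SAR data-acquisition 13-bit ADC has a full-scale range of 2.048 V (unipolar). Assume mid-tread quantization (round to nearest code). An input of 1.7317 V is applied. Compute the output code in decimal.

Full-scale span = 2.048 V; LSB = 2.048/2^13 = 250.00 µV.
(V_in − V_low)/LSB = (1.7317 − 0) / 0.00025 = 6926.800.
So the output code is 6927.

code 6927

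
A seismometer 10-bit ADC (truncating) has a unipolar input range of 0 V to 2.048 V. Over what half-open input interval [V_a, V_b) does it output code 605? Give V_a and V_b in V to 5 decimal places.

[1.21000 V, 1.21200 V)

LSB = 2.048/2^10 = 2.000 mV.
V_a = V_low + 605·LSB = 1.21 V; V_b = V_low + 606·LSB = 1.212 V.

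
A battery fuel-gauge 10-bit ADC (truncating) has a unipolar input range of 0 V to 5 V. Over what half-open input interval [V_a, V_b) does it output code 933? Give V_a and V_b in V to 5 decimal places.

[4.55566 V, 4.56055 V)

LSB = 5/2^10 = 4.883 mV.
V_a = V_low + 933·LSB = 4.55566 V; V_b = V_low + 934·LSB = 4.56055 V.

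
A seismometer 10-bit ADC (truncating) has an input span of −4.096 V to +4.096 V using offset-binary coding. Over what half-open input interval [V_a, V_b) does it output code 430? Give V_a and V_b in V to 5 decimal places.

LSB = 8.192/2^10 = 8.000 mV.
V_a = V_low + 430·LSB = -0.656 V; V_b = V_low + 431·LSB = -0.648 V.

[-0.65600 V, -0.64800 V)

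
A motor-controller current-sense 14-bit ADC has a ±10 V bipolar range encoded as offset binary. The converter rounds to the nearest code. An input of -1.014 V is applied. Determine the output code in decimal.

Full-scale span = 20 V; LSB = 20/2^14 = 1.221 mV.
Input sits at 7361.331 steps above V_low.
round(7361.331) = 7361.

code 7361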